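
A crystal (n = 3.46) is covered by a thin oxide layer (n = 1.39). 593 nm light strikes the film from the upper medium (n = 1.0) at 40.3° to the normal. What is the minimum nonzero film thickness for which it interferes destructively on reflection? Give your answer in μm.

At the upper boundary (n = 1.0 to n = 1.39) the reflected ray undergoes a half-wave phase shift.
Bottom surface (1.39 → 3.46): reflection off a higher-index medium gives a half-wave phase shift.
Zero or two π shifts → no net half-wave offset.
For dark reflection here: 2 n t cos θ_r = (m + ½) λ.
Snell's law: 1.0 sin 40.3° = 1.39 sin θ_r → sin θ_r = 0.465, cos θ_r = 0.885.
Minimum at m = 0: t = λ / (4 n cos θ_r) = 593 / (4 × 1.39 × 0.885) = 120 nm.

0.120 μm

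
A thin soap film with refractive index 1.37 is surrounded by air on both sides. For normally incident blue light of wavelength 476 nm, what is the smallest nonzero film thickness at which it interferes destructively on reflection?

174 nm

Ray reflecting at the top interface goes from n = 1.0 toward n = 1.37: a half-wave phase shift.
Ray reflecting at the bottom interface goes from n = 1.37 toward n = 1.0: no phase shift.
The two reflections differ by half a wavelength.
For dark reflection here: 2 n t = m λ.
The smallest nonzero thickness corresponds to m = 1: t = m λ / (2 n) = 1.00 × 476 / (2 × 1.37) = 174 nm.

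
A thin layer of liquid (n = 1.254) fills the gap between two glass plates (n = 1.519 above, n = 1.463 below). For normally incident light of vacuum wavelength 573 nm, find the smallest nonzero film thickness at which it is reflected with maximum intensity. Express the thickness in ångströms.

1142 Å

Ray reflecting at the top interface goes from n = 1.519 toward n = 1.254: no phase shift.
Ray reflecting at the bottom interface goes from n = 1.254 toward n = 1.463: a half-wave phase shift.
The two reflections differ by half a wavelength.
For bright reflection here: 2 n t = (m + ½) λ.
Minimum at m = 0: t = λ / (4 n) = 573 / (4 × 1.254) = 114 nm.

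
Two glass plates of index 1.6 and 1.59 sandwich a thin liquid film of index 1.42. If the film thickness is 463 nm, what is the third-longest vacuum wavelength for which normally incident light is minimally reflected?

438 nm

At the upper boundary (n = 1.6 to n = 1.42) the reflected ray undergoes no phase shift.
Bottom surface (1.42 → 1.59): reflection off a higher-index medium gives a half-wave phase shift.
Exactly one π shift → a net half-wave offset.
So the condition for destructive reflection is 2 n t = m λ.
λ = 2 n t / m. The third-longest wavelength is m = 3: λ = 2 × 1.42 × 463 / 3.00 = 438 nm.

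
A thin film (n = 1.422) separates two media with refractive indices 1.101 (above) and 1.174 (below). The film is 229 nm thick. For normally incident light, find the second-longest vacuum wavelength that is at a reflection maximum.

434 nm

Ray reflecting at the top interface goes from n = 1.101 toward n = 1.422: a half-wave phase shift.
At the lower boundary (n = 1.422 to n = 1.174) the reflected ray undergoes no phase shift.
The two reflections differ by half a wavelength.
So the condition for constructive reflection is 2 n t = (m + ½) λ.
λ = 2 n t / (m + ½). The second-longest wavelength is m = 1: λ = 2 × 1.422 × 229 / 1.50 = 434 nm.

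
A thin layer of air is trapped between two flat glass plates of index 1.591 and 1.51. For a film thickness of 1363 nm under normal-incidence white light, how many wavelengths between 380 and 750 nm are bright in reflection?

Top surface (1.591 → 1.0): reflection off a lower-index medium gives no phase shift.
Ray reflecting at the bottom interface goes from n = 1.0 toward n = 1.51: a half-wave phase shift.
Exactly one π shift → a net half-wave offset.
For bright reflection here: 2 n t = (m + ½) λ.
λ = 2 n t / (m + ½) = 2726 / (m + ½) nm.
m=3: 779 nm (IR); m=4: 606 nm (visible); m=5: 496 nm (visible); m=6: 419 nm (visible); m=7: 363 nm (UV).

3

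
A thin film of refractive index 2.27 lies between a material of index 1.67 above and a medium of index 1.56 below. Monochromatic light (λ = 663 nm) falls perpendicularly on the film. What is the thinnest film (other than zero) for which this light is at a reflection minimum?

At the upper boundary (n = 1.67 to n = 2.27) the reflected ray undergoes a half-wave phase shift.
At the lower boundary (n = 2.27 to n = 1.56) the reflected ray undergoes no phase shift.
Net: one phase inversion between the two reflected rays.
For dark reflection here: 2 n t = m λ.
Minimum nonzero at m = 1: t = λ / (2 n) = 663 / (2 × 2.27) = 146 nm.

146 nm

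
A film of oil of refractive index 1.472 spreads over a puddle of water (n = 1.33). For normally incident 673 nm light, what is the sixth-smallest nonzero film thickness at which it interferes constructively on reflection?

1257 nm

At the upper boundary (n = 1.0 to n = 1.472) the reflected ray undergoes a half-wave phase shift.
Bottom surface (1.472 → 1.33): reflection off a lower-index medium gives no phase shift.
Exactly one π shift → a net half-wave offset.
With one net inversion, constructive interference in reflection requires 2 n t = (m + ½) λ.
The sixth-smallest nonzero thickness corresponds to m = 5: t = (m + ½) λ / (2 n) = 5.50 × 673 / (2 × 1.472) = 1257 nm.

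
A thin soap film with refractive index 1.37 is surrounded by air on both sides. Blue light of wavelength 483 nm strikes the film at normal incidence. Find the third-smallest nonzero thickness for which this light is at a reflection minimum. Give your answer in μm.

At the upper boundary (n = 1.0 to n = 1.37) the reflected ray undergoes a half-wave phase shift.
Ray reflecting at the bottom interface goes from n = 1.37 toward n = 1.0: no phase shift.
Exactly one π shift → a net half-wave offset.
So the condition for destructive reflection is 2 n t = m λ.
The third-smallest nonzero thickness corresponds to m = 3: t = m λ / (2 n) = 3.00 × 483 / (2 × 1.37) = 529 nm.

0.529 μm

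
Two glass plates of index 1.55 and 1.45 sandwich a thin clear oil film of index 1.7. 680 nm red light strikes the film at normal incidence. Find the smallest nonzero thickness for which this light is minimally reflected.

Top surface (1.55 → 1.7): reflection off a higher-index medium gives a half-wave phase shift.
Ray reflecting at the bottom interface goes from n = 1.7 toward n = 1.45: no phase shift.
Exactly one π shift → a net half-wave offset.
So the condition for destructive reflection is 2 n t = m λ.
The smallest nonzero thickness corresponds to m = 1: t = m λ / (2 n) = 1.00 × 680 / (2 × 1.7) = 200 nm.

200 nm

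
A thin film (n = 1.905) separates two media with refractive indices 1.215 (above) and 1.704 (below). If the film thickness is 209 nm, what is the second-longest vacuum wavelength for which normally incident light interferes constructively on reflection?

At the upper boundary (n = 1.215 to n = 1.905) the reflected ray undergoes a half-wave phase shift.
Bottom surface (1.905 → 1.704): reflection off a lower-index medium gives no phase shift.
Net: one phase inversion between the two reflected rays.
With one net inversion, constructive interference in reflection requires 2 n t = (m + ½) λ.
λ = 2 n t / (m + ½). The second-longest wavelength is m = 1: λ = 2 × 1.905 × 209 / 1.50 = 531 nm.

531 nm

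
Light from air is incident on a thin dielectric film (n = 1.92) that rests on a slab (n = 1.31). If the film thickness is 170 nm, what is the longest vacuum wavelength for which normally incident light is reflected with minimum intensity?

653 nm

At the upper boundary (n = 1.0 to n = 1.92) the reflected ray undergoes a half-wave phase shift.
At the lower boundary (n = 1.92 to n = 1.31) the reflected ray undergoes no phase shift.
Exactly one π shift → a net half-wave offset.
With one net inversion, destructive interference in reflection requires 2 n t = m λ.
λ = 2 n t / m. The longest wavelength is m = 1: λ = 2 × 1.92 × 170 / 1.00 = 653 nm.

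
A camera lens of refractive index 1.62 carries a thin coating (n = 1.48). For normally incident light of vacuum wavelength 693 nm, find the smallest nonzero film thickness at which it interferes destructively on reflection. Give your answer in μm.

0.117 μm

Top surface (1.0 → 1.48): reflection off a higher-index medium gives a half-wave phase shift.
At the lower boundary (n = 1.48 to n = 1.62) the reflected ray undergoes a half-wave phase shift.
Zero or two π shifts → no net half-wave offset.
For dark reflection here: 2 n t = (m + ½) λ.
Minimum at m = 0: t = λ / (4 n) = 693 / (4 × 1.48) = 117 nm.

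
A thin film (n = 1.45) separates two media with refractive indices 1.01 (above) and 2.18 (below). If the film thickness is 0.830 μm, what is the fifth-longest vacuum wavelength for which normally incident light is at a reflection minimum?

535 nm

Ray reflecting at the top interface goes from n = 1.01 toward n = 1.45: a half-wave phase shift.
Bottom surface (1.45 → 2.18): reflection off a higher-index medium gives a half-wave phase shift.
Net: no relative phase inversion (both shifts match).
For dark reflection here: 2 n t = (m + ½) λ.
λ = 2 n t / (m + ½). The fifth-longest wavelength is m = 4: λ = 2 × 1.45 × 830 / 4.50 = 535 nm.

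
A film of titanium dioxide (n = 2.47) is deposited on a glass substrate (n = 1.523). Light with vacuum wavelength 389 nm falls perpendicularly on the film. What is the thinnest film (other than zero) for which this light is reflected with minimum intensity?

78.7 nm

Ray reflecting at the top interface goes from n = 1.0 toward n = 2.47: a half-wave phase shift.
At the lower boundary (n = 2.47 to n = 1.523) the reflected ray undergoes no phase shift.
Exactly one π shift → a net half-wave offset.
So the condition for destructive reflection is 2 n t = m λ.
Minimum nonzero at m = 1: t = λ / (2 n) = 389 / (2 × 2.47) = 78.7 nm.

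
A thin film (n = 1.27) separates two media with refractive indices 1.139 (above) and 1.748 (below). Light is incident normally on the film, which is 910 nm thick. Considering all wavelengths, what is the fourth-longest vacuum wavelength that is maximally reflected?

Ray reflecting at the top interface goes from n = 1.139 toward n = 1.27: a half-wave phase shift.
Bottom surface (1.27 → 1.748): reflection off a higher-index medium gives a half-wave phase shift.
Zero or two π shifts → no net half-wave offset.
So the condition for constructive reflection is 2 n t = m λ.
λ = 2 n t / m. The fourth-longest wavelength is m = 4: λ = 2 × 1.27 × 910 / 4.00 = 578 nm.

578 nm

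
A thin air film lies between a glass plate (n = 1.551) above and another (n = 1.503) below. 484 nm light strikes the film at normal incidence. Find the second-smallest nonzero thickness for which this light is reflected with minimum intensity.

Ray reflecting at the top interface goes from n = 1.551 toward n = 1.0: no phase shift.
Ray reflecting at the bottom interface goes from n = 1.0 toward n = 1.503: a half-wave phase shift.
The two reflections differ by half a wavelength.
With one net inversion, destructive interference in reflection requires 2 n t = m λ.
The second-smallest nonzero thickness corresponds to m = 2: t = m λ / (2 n) = 2.00 × 484 / (2 × 1.0) = 484 nm.

484 nm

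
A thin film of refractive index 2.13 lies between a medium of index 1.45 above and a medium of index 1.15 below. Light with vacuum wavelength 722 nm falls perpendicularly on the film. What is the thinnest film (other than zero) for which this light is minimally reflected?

Ray reflecting at the top interface goes from n = 1.45 toward n = 2.13: a half-wave phase shift.
Bottom surface (2.13 → 1.15): reflection off a lower-index medium gives no phase shift.
Net: one phase inversion between the two reflected rays.
So the condition for destructive reflection is 2 n t = m λ.
Minimum nonzero at m = 1: t = λ / (2 n) = 722 / (2 × 2.13) = 169 nm.

169 nm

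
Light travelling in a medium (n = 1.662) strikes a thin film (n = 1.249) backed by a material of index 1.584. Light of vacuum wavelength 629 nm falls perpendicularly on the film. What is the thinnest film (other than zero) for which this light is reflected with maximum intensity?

126 nm

Top surface (1.662 → 1.249): reflection off a lower-index medium gives no phase shift.
Bottom surface (1.249 → 1.584): reflection off a higher-index medium gives a half-wave phase shift.
Net: one phase inversion between the two reflected rays.
So the condition for constructive reflection is 2 n t = (m + ½) λ.
Minimum at m = 0: t = λ / (4 n) = 629 / (4 × 1.249) = 126 nm.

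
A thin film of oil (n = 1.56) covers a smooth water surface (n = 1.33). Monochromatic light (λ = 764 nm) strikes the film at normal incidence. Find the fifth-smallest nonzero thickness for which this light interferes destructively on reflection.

Top surface (1.0 → 1.56): reflection off a higher-index medium gives a half-wave phase shift.
Ray reflecting at the bottom interface goes from n = 1.56 toward n = 1.33: no phase shift.
The two reflections differ by half a wavelength.
For weak reflection here: 2 n t = m λ.
The fifth-smallest nonzero thickness corresponds to m = 5: t = m λ / (2 n) = 5.00 × 764 / (2 × 1.56) = 1224 nm.

1224 nm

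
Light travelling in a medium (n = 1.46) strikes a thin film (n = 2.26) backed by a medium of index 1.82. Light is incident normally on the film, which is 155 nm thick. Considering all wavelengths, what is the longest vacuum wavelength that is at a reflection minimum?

701 nm

Ray reflecting at the top interface goes from n = 1.46 toward n = 2.26: a half-wave phase shift.
Ray reflecting at the bottom interface goes from n = 2.26 toward n = 1.82: no phase shift.
Net: one phase inversion between the two reflected rays.
For minimum reflection here: 2 n t = m λ.
λ = 2 n t / m. The longest wavelength is m = 1: λ = 2 × 2.26 × 155 / 1.00 = 701 nm.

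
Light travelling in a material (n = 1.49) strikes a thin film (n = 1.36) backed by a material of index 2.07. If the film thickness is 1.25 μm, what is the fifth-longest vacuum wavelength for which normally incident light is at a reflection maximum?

Top surface (1.49 → 1.36): reflection off a lower-index medium gives no phase shift.
At the lower boundary (n = 1.36 to n = 2.07) the reflected ray undergoes a half-wave phase shift.
The two reflections differ by half a wavelength.
For bright reflection here: 2 n t = (m + ½) λ.
λ = 2 n t / (m + ½). The fifth-longest wavelength is m = 4: λ = 2 × 1.36 × 1250 / 4.50 = 756 nm.

756 nm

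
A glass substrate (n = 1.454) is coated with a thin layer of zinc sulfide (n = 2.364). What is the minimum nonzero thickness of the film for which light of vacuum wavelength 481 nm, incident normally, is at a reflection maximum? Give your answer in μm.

At the upper boundary (n = 1.0 to n = 2.364) the reflected ray undergoes a half-wave phase shift.
Ray reflecting at the bottom interface goes from n = 2.364 toward n = 1.454: no phase shift.
Net: one phase inversion between the two reflected rays.
So the condition for constructive reflection is 2 n t = (m + ½) λ.
Minimum at m = 0: t = λ / (4 n) = 481 / (4 × 2.364) = 50.9 nm.

0.0509 μm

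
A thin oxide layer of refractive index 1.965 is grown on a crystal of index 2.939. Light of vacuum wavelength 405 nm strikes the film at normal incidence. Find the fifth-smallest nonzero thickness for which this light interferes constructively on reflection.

515 nm

Ray reflecting at the top interface goes from n = 1.0 toward n = 1.965: a half-wave phase shift.
Ray reflecting at the bottom interface goes from n = 1.965 toward n = 2.939: a half-wave phase shift.
Zero or two π shifts → no net half-wave offset.
For strong reflection here: 2 n t = m λ.
The fifth-smallest nonzero thickness corresponds to m = 5: t = m λ / (2 n) = 5.00 × 405 / (2 × 1.965) = 515 nm.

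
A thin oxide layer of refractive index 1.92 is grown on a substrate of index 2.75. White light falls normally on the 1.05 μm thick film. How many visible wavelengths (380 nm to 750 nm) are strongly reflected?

5

At the upper boundary (n = 1.0 to n = 1.92) the reflected ray undergoes a half-wave phase shift.
At the lower boundary (n = 1.92 to n = 2.75) the reflected ray undergoes a half-wave phase shift.
Net: no relative phase inversion (both shifts match).
For maximum reflection here: 2 n t = m λ.
λ = 2 n t / m = 4032 / m nm.
m=5: 806 nm (IR); m=6: 672 nm (visible); m=7: 576 nm (visible); m=8: 504 nm (visible); m=9: 448 nm (visible); m=10: 403 nm (visible); m=11: 367 nm (UV).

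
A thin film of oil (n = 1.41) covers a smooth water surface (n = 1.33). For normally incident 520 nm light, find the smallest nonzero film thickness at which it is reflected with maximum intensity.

Top surface (1.0 → 1.41): reflection off a higher-index medium gives a half-wave phase shift.
Bottom surface (1.41 → 1.33): reflection off a lower-index medium gives no phase shift.
Exactly one π shift → a net half-wave offset.
With one net inversion, constructive interference in reflection requires 2 n t = (m + ½) λ.
Minimum at m = 0: t = λ / (4 n) = 520 / (4 × 1.41) = 92.2 nm.

92.2 nm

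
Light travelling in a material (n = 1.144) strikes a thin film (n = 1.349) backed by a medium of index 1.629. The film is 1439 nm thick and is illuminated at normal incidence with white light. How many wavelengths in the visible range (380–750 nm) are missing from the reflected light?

At the upper boundary (n = 1.144 to n = 1.349) the reflected ray undergoes a half-wave phase shift.
Bottom surface (1.349 → 1.629): reflection off a higher-index medium gives a half-wave phase shift.
Zero or two π shifts → no net half-wave offset.
So the condition for destructive reflection is 2 n t = (m + ½) λ.
λ = 2 n t / (m + ½) = 3882 / (m + ½) nm.
m=4: 863 nm (IR); m=5: 706 nm (visible); m=6: 597 nm (visible); m=7: 518 nm (visible); m=8: 457 nm (visible); m=9: 409 nm (visible); m=10: 370 nm (UV).

5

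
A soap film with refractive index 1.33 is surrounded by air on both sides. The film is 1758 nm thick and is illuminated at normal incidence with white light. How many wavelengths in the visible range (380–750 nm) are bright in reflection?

6

Ray reflecting at the top interface goes from n = 1.0 toward n = 1.33: a half-wave phase shift.
At the lower boundary (n = 1.33 to n = 1.0) the reflected ray undergoes no phase shift.
The two reflections differ by half a wavelength.
With one net inversion, constructive interference in reflection requires 2 n t = (m + ½) λ.
λ = 2 n t / (m + ½) = 4676 / (m + ½) nm.
m=5: 850 nm (IR); m=6: 719 nm (visible); m=7: 624 nm (visible); m=8: 550 nm (visible); m=9: 492 nm (visible); m=10: 445 nm (visible); m=11: 407 nm (visible); m=12: 374 nm (UV).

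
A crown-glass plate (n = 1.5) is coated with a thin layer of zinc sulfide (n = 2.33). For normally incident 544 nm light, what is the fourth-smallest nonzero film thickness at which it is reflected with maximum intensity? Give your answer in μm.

At the upper boundary (n = 1.0 to n = 2.33) the reflected ray undergoes a half-wave phase shift.
Bottom surface (2.33 → 1.5): reflection off a lower-index medium gives no phase shift.
The two reflections differ by half a wavelength.
With one net inversion, constructive interference in reflection requires 2 n t = (m + ½) λ.
The fourth-smallest nonzero thickness corresponds to m = 3: t = (m + ½) λ / (2 n) = 3.50 × 544 / (2 × 2.33) = 409 nm.

0.409 μm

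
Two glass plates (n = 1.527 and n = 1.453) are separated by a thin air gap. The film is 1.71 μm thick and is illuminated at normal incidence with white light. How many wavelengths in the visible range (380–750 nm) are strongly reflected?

Ray reflecting at the top interface goes from n = 1.527 toward n = 1.0: no phase shift.
At the lower boundary (n = 1.0 to n = 1.453) the reflected ray undergoes a half-wave phase shift.
Net: one phase inversion between the two reflected rays.
With one net inversion, constructive interference in reflection requires 2 n t = (m + ½) λ.
λ = 2 n t / (m + ½) = 3420 / (m + ½) nm.
m=4: 760 nm (IR); m=5: 622 nm (visible); m=6: 526 nm (visible); m=7: 456 nm (visible); m=8: 402 nm (visible); m=9: 360 nm (UV).

4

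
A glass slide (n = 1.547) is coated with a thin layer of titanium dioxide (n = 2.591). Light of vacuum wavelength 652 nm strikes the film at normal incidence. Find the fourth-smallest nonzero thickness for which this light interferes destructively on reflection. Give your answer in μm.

Ray reflecting at the top interface goes from n = 1.0 toward n = 2.591: a half-wave phase shift.
Bottom surface (2.591 → 1.547): reflection off a lower-index medium gives no phase shift.
Exactly one π shift → a net half-wave offset.
With one net inversion, destructive interference in reflection requires 2 n t = m λ.
The fourth-smallest nonzero thickness corresponds to m = 4: t = m λ / (2 n) = 4.00 × 652 / (2 × 2.591) = 503 nm.

0.503 μm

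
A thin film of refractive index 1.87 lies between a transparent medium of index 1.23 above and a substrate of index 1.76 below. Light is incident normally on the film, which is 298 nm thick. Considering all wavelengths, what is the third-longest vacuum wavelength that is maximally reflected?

Top surface (1.23 → 1.87): reflection off a higher-index medium gives a half-wave phase shift.
At the lower boundary (n = 1.87 to n = 1.76) the reflected ray undergoes no phase shift.
Net: one phase inversion between the two reflected rays.
So the condition for constructive reflection is 2 n t = (m + ½) λ.
λ = 2 n t / (m + ½). The third-longest wavelength is m = 2: λ = 2 × 1.87 × 298 / 2.50 = 446 nm.

446 nm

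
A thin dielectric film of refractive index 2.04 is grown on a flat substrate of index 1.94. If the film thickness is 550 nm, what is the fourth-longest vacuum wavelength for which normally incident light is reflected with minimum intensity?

Ray reflecting at the top interface goes from n = 1.0 toward n = 2.04: a half-wave phase shift.
At the lower boundary (n = 2.04 to n = 1.94) the reflected ray undergoes no phase shift.
Exactly one π shift → a net half-wave offset.
With one net inversion, destructive interference in reflection requires 2 n t = m λ.
λ = 2 n t / m. The fourth-longest wavelength is m = 4: λ = 2 × 2.04 × 550 / 4.00 = 561 nm.

561 nm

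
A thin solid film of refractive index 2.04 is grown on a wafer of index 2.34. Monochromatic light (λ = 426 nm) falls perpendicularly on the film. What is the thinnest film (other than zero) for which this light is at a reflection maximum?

Ray reflecting at the top interface goes from n = 1.0 toward n = 2.04: a half-wave phase shift.
At the lower boundary (n = 2.04 to n = 2.34) the reflected ray undergoes a half-wave phase shift.
Net: no relative phase inversion (both shifts match).
So the condition for constructive reflection is 2 n t = m λ.
Minimum nonzero at m = 1: t = λ / (2 n) = 426 / (2 × 2.04) = 104 nm.

104 nm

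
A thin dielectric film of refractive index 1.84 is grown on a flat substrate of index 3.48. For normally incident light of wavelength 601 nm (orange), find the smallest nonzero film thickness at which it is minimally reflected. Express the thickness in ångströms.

Top surface (1.0 → 1.84): reflection off a higher-index medium gives a half-wave phase shift.
Ray reflecting at the bottom interface goes from n = 1.84 toward n = 3.48: a half-wave phase shift.
Net: no relative phase inversion (both shifts match).
With no net inversion, destructive interference in reflection requires 2 n t = (m + ½) λ.
Minimum at m = 0: t = λ / (4 n) = 601 / (4 × 1.84) = 81.7 nm.

817 Å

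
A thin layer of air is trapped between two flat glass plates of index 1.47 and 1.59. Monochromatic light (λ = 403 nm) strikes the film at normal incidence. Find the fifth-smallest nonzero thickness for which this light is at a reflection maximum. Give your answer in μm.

0.907 μm

At the upper boundary (n = 1.47 to n = 1.0) the reflected ray undergoes no phase shift.
Bottom surface (1.0 → 1.59): reflection off a higher-index medium gives a half-wave phase shift.
Exactly one π shift → a net half-wave offset.
For maximum reflection here: 2 n t = (m + ½) λ.
The fifth-smallest nonzero thickness corresponds to m = 4: t = (m + ½) λ / (2 n) = 4.50 × 403 / (2 × 1.0) = 907 nm.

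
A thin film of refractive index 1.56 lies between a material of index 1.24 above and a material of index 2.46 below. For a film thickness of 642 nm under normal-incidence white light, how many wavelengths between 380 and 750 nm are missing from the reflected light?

2

Top surface (1.24 → 1.56): reflection off a higher-index medium gives a half-wave phase shift.
Bottom surface (1.56 → 2.46): reflection off a higher-index medium gives a half-wave phase shift.
The two reflections carry the same phase change, so no net offset.
With no net inversion, destructive interference in reflection requires 2 n t = (m + ½) λ.
λ = 2 n t / (m + ½) = 2003 / (m + ½) nm.
m=2: 801 nm (IR); m=3: 572 nm (visible); m=4: 445 nm (visible); m=5: 364 nm (UV).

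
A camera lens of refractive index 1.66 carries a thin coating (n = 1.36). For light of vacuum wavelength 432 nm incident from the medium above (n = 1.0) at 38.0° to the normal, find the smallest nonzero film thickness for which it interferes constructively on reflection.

At the upper boundary (n = 1.0 to n = 1.36) the reflected ray undergoes a half-wave phase shift.
Bottom surface (1.36 → 1.66): reflection off a higher-index medium gives a half-wave phase shift.
The two reflections carry the same phase change, so no net offset.
So the condition for constructive reflection is 2 n t cos θ_r = m λ.
Snell's law: 1.0 sin 38.0° = 1.36 sin θ_r → sin θ_r = 0.453, cos θ_r = 0.892.
Minimum nonzero at m = 1: t = λ / (2 n cos θ_r) = 432 / (2 × 1.36 × 0.892) = 178 nm.

178 nm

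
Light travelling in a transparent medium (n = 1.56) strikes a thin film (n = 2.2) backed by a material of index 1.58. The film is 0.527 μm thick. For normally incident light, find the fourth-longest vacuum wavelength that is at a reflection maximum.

663 nm

Ray reflecting at the top interface goes from n = 1.56 toward n = 2.2: a half-wave phase shift.
Ray reflecting at the bottom interface goes from n = 2.2 toward n = 1.58: no phase shift.
Net: one phase inversion between the two reflected rays.
So the condition for constructive reflection is 2 n t = (m + ½) λ.
λ = 2 n t / (m + ½). The fourth-longest wavelength is m = 3: λ = 2 × 2.2 × 527 / 3.50 = 663 nm.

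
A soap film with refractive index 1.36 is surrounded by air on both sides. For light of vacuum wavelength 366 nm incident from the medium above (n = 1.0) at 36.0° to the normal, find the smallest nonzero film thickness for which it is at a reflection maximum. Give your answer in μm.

Top surface (1.0 → 1.36): reflection off a higher-index medium gives a half-wave phase shift.
Bottom surface (1.36 → 1.0): reflection off a lower-index medium gives no phase shift.
Exactly one π shift → a net half-wave offset.
So the condition for constructive reflection is 2 n t cos θ_r = (m + ½) λ.
Snell's law: 1.0 sin 36.0° = 1.36 sin θ_r → sin θ_r = 0.432, cos θ_r = 0.902.
Minimum at m = 0: t = λ / (4 n cos θ_r) = 366 / (4 × 1.36 × 0.902) = 74.6 nm.

0.0746 μm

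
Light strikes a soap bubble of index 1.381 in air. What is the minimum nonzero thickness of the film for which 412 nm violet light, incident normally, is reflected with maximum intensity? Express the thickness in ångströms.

Top surface (1.0 → 1.381): reflection off a higher-index medium gives a half-wave phase shift.
Ray reflecting at the bottom interface goes from n = 1.381 toward n = 1.0: no phase shift.
Exactly one π shift → a net half-wave offset.
With one net inversion, constructive interference in reflection requires 2 n t = (m + ½) λ.
Minimum at m = 0: t = λ / (4 n) = 412 / (4 × 1.381) = 74.6 nm.

746 Å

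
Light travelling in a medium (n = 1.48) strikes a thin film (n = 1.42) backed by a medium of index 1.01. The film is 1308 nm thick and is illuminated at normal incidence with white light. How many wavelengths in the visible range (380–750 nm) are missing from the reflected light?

Top surface (1.48 → 1.42): reflection off a lower-index medium gives no phase shift.
Ray reflecting at the bottom interface goes from n = 1.42 toward n = 1.01: no phase shift.
Zero or two π shifts → no net half-wave offset.
For weak reflection here: 2 n t = (m + ½) λ.
λ = 2 n t / (m + ½) = 3715 / (m + ½) nm.
m=4: 825 nm (IR); m=5: 675 nm (visible); m=6: 571 nm (visible); m=7: 495 nm (visible); m=8: 437 nm (visible); m=9: 391 nm (visible); m=10: 354 nm (UV).

5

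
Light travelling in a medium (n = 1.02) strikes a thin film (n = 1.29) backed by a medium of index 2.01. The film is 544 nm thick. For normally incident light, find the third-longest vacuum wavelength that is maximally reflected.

Top surface (1.02 → 1.29): reflection off a higher-index medium gives a half-wave phase shift.
Ray reflecting at the bottom interface goes from n = 1.29 toward n = 2.01: a half-wave phase shift.
Net: no relative phase inversion (both shifts match).
With no net inversion, constructive interference in reflection requires 2 n t = m λ.
λ = 2 n t / m. The third-longest wavelength is m = 3: λ = 2 × 1.29 × 544 / 3.00 = 468 nm.

468 nm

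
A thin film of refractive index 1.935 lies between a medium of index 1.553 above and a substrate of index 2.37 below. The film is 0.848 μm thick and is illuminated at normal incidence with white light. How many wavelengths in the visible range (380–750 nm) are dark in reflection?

Top surface (1.553 → 1.935): reflection off a higher-index medium gives a half-wave phase shift.
At the lower boundary (n = 1.935 to n = 2.37) the reflected ray undergoes a half-wave phase shift.
Net: no relative phase inversion (both shifts match).
With no net inversion, destructive interference in reflection requires 2 n t = (m + ½) λ.
λ = 2 n t / (m + ½) = 3282 / (m + ½) nm.
m=3: 938 nm (IR); m=4: 729 nm (visible); m=5: 597 nm (visible); m=6: 505 nm (visible); m=7: 438 nm (visible); m=8: 386 nm (visible); m=9: 345 nm (UV).

5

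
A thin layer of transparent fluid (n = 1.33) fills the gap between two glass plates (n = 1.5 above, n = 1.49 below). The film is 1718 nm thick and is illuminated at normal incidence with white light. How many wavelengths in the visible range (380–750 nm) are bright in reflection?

Top surface (1.5 → 1.33): reflection off a lower-index medium gives no phase shift.
Bottom surface (1.33 → 1.49): reflection off a higher-index medium gives a half-wave phase shift.
Net: one phase inversion between the two reflected rays.
For maximum reflection here: 2 n t = (m + ½) λ.
λ = 2 n t / (m + ½) = 4570 / (m + ½) nm.
m=5: 831 nm (IR); m=6: 703 nm (visible); m=7: 609 nm (visible); m=8: 538 nm (visible); m=9: 481 nm (visible); m=10: 435 nm (visible); m=11: 397 nm (visible); m=12: 366 nm (UV).

6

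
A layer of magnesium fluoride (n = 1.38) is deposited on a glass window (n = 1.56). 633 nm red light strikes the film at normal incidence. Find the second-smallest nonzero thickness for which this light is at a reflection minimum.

344 nm

At the upper boundary (n = 1.0 to n = 1.38) the reflected ray undergoes a half-wave phase shift.
Ray reflecting at the bottom interface goes from n = 1.38 toward n = 1.56: a half-wave phase shift.
Net: no relative phase inversion (both shifts match).
With no net inversion, destructive interference in reflection requires 2 n t = (m + ½) λ.
The second-smallest nonzero thickness corresponds to m = 1: t = (m + ½) λ / (2 n) = 1.50 × 633 / (2 × 1.38) = 344 nm.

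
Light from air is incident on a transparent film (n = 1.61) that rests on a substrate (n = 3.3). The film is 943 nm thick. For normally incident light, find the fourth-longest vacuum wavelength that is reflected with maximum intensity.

At the upper boundary (n = 1.0 to n = 1.61) the reflected ray undergoes a half-wave phase shift.
Ray reflecting at the bottom interface goes from n = 1.61 toward n = 3.3: a half-wave phase shift.
The two reflections carry the same phase change, so no net offset.
So the condition for constructive reflection is 2 n t = m λ.
λ = 2 n t / m. The fourth-longest wavelength is m = 4: λ = 2 × 1.61 × 943 / 4.00 = 759 nm.

759 nm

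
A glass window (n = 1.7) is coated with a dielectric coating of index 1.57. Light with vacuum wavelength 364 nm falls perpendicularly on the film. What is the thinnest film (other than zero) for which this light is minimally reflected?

58.0 nm

Ray reflecting at the top interface goes from n = 1.0 toward n = 1.57: a half-wave phase shift.
Bottom surface (1.57 → 1.7): reflection off a higher-index medium gives a half-wave phase shift.
Net: no relative phase inversion (both shifts match).
For minimum reflection here: 2 n t = (m + ½) λ.
Minimum at m = 0: t = λ / (4 n) = 364 / (4 × 1.57) = 58.0 nm.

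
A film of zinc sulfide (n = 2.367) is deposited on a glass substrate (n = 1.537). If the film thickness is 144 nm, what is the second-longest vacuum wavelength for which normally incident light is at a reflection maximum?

Top surface (1.0 → 2.367): reflection off a higher-index medium gives a half-wave phase shift.
At the lower boundary (n = 2.367 to n = 1.537) the reflected ray undergoes no phase shift.
Net: one phase inversion between the two reflected rays.
With one net inversion, constructive interference in reflection requires 2 n t = (m + ½) λ.
λ = 2 n t / (m + ½). The second-longest wavelength is m = 1: λ = 2 × 2.367 × 144 / 1.50 = 454 nm.

454 nm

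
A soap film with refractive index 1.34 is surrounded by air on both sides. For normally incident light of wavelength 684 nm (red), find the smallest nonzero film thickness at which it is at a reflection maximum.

128 nm

Top surface (1.0 → 1.34): reflection off a higher-index medium gives a half-wave phase shift.
Ray reflecting at the bottom interface goes from n = 1.34 toward n = 1.0: no phase shift.
The two reflections differ by half a wavelength.
With one net inversion, constructive interference in reflection requires 2 n t = (m + ½) λ.
Minimum at m = 0: t = λ / (4 n) = 684 / (4 × 1.34) = 128 nm.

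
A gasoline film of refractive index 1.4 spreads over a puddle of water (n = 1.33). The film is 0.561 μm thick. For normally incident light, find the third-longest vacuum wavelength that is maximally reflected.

Ray reflecting at the top interface goes from n = 1.0 toward n = 1.4: a half-wave phase shift.
Bottom surface (1.4 → 1.33): reflection off a lower-index medium gives no phase shift.
The two reflections differ by half a wavelength.
So the condition for constructive reflection is 2 n t = (m + ½) λ.
λ = 2 n t / (m + ½). The third-longest wavelength is m = 2: λ = 2 × 1.4 × 561 / 2.50 = 628 nm.

628 nm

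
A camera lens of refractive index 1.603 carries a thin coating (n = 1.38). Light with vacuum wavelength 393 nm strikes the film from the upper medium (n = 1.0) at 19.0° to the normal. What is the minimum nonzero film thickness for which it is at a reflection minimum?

73.3 nm

At the upper boundary (n = 1.0 to n = 1.38) the reflected ray undergoes a half-wave phase shift.
At the lower boundary (n = 1.38 to n = 1.603) the reflected ray undergoes a half-wave phase shift.
Net: no relative phase inversion (both shifts match).
For weak reflection here: 2 n t cos θ_r = (m + ½) λ.
Snell's law: 1.0 sin 19.0° = 1.38 sin θ_r → sin θ_r = 0.236, cos θ_r = 0.972.
Minimum at m = 0: t = λ / (4 n cos θ_r) = 393 / (4 × 1.38 × 0.972) = 73.3 nm.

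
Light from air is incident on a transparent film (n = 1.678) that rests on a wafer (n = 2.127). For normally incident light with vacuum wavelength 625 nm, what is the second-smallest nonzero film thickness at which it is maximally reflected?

Ray reflecting at the top interface goes from n = 1.0 toward n = 1.678: a half-wave phase shift.
Ray reflecting at the bottom interface goes from n = 1.678 toward n = 2.127: a half-wave phase shift.
Net: no relative phase inversion (both shifts match).
For maximum reflection here: 2 n t = m λ.
The second-smallest nonzero thickness corresponds to m = 2: t = m λ / (2 n) = 2.00 × 625 / (2 × 1.678) = 372 nm.

372 nm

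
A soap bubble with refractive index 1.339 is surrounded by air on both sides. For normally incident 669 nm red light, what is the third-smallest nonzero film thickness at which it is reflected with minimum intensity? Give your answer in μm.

0.749 μm

At the upper boundary (n = 1.0 to n = 1.339) the reflected ray undergoes a half-wave phase shift.
At the lower boundary (n = 1.339 to n = 1.0) the reflected ray undergoes no phase shift.
Exactly one π shift → a net half-wave offset.
With one net inversion, destructive interference in reflection requires 2 n t = m λ.
The third-smallest nonzero thickness corresponds to m = 3: t = m λ / (2 n) = 3.00 × 669 / (2 × 1.339) = 749 nm.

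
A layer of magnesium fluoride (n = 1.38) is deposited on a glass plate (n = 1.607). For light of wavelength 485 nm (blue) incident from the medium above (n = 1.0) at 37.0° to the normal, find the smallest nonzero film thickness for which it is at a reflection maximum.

195 nm

Ray reflecting at the top interface goes from n = 1.0 toward n = 1.38: a half-wave phase shift.
At the lower boundary (n = 1.38 to n = 1.607) the reflected ray undergoes a half-wave phase shift.
Net: no relative phase inversion (both shifts match).
So the condition for constructive reflection is 2 n t cos θ_r = m λ.
Snell's law: 1.0 sin 37.0° = 1.38 sin θ_r → sin θ_r = 0.436, cos θ_r = 0.900.
Minimum nonzero at m = 1: t = λ / (2 n cos θ_r) = 485 / (2 × 1.38 × 0.900) = 195 nm.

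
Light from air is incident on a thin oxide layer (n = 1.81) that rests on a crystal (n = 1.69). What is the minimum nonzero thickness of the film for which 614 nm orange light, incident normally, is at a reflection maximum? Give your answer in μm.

0.0848 μm

Ray reflecting at the top interface goes from n = 1.0 toward n = 1.81: a half-wave phase shift.
Bottom surface (1.81 → 1.69): reflection off a lower-index medium gives no phase shift.
The two reflections differ by half a wavelength.
So the condition for constructive reflection is 2 n t = (m + ½) λ.
Minimum at m = 0: t = λ / (4 n) = 614 / (4 × 1.81) = 84.8 nm.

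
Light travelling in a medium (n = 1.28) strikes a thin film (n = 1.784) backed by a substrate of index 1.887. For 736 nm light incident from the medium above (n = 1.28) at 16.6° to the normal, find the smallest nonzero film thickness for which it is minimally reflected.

105 nm

Top surface (1.28 → 1.784): reflection off a higher-index medium gives a half-wave phase shift.
Bottom surface (1.784 → 1.887): reflection off a higher-index medium gives a half-wave phase shift.
Zero or two π shifts → no net half-wave offset.
So the condition for destructive reflection is 2 n t cos θ_r = (m + ½) λ.
Snell's law: 1.28 sin 16.6° = 1.784 sin θ_r → sin θ_r = 0.205, cos θ_r = 0.979.
Minimum at m = 0: t = λ / (4 n cos θ_r) = 736 / (4 × 1.784 × 0.979) = 105 nm.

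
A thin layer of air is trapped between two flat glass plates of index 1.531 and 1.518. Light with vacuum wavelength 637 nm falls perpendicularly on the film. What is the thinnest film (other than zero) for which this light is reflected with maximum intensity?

159 nm

At the upper boundary (n = 1.531 to n = 1.0) the reflected ray undergoes no phase shift.
Bottom surface (1.0 → 1.518): reflection off a higher-index medium gives a half-wave phase shift.
Net: one phase inversion between the two reflected rays.
With one net inversion, constructive interference in reflection requires 2 n t = (m + ½) λ.
Minimum at m = 0: t = λ / (4 n) = 637 / (4 × 1.0) = 159 nm.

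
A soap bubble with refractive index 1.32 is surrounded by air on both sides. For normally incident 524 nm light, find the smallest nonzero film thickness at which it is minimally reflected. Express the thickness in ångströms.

Top surface (1.0 → 1.32): reflection off a higher-index medium gives a half-wave phase shift.
At the lower boundary (n = 1.32 to n = 1.0) the reflected ray undergoes no phase shift.
Net: one phase inversion between the two reflected rays.
For weak reflection here: 2 n t = m λ.
Minimum nonzero at m = 1: t = λ / (2 n) = 524 / (2 × 1.32) = 198 nm.

1985 Å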